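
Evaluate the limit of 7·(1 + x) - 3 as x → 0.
Direct substitution at x = 0 gives 4.

Final answer: 4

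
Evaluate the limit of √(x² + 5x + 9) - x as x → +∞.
This is an ∞ − ∞ indeterminate form.
Multiply and divide by the conjugate √(x²+5x + 9) + x; the x² terms cancel, leaving (5x + 9)/(√(x²+5x + 9)+x) → 5/2.
Limit = 5/2.

Final answer: 5/2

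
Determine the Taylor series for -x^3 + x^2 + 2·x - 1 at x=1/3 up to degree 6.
-7/27 + 7·(x - 1/3)/3 - (x - 1/3)^3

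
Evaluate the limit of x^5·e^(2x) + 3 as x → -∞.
The product is a 0·∞ indeterminate form at x → -∞.
Rewrite the product as x^5 / e^(-2x) (an ∞/∞ form) and apply L'Hôpital, or use the standard hierarchy e^(2|x|) ≫ |x^5| as x → -∞.
The indeterminate product → 0, so the limit = 3.

Final answer: 3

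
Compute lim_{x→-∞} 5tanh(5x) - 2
Evaluate the dominant behaviour as x → -∞; each term tends to a finite value or vanishes.
Limit = -7.

Final answer: -7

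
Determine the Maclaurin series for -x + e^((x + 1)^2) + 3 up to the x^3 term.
10·e·x^3/3 + 3·e·x^2 + x·(-1 + 2·e) + e + 3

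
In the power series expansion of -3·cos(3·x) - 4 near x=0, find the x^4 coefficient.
Expand to order 4: -3·cos(3·x) - 4 = -81·x^4/8 + 27·x^2/2 - 7 + O(x^5).
The coefficient of x^4 is -81/8.

Final answer: -81/8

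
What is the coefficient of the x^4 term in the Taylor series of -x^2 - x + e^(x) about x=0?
Expand to order 4: -x^2 - x + e^(x) = x^4/24 + x^3/6 - x^2/2 + 1 + O(x^5).
The coefficient of x^4 is 1/24.

Final answer: 1/24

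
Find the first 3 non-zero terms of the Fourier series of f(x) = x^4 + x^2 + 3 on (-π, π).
(44 - 8·π^2)·cos(x) + (-2 + 2·π^2)·cos(2·x) + 3 + π^2/3 + π^4/5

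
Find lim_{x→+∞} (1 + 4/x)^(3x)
As x → +∞: write (1 + 4/x)^(3x) = ((1 + 4/x)^x)^3 → (e^4)^3 = e^12.
Limit = e^(12).

Final answer: e^(12)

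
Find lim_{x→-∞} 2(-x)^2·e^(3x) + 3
The product is a 0·∞ indeterminate form at x → -∞.
Rewrite the product as 2(-x)^2 / e^(-3x) (an ∞/∞ form) and apply L'Hôpital, or use the standard hierarchy e^(3|x|) ≫ |(-x)^2| as x → -∞.
The indeterminate product → 0, so the limit = 3.

Final answer: 3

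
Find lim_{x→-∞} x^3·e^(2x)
This is a 0·∞ indeterminate form at x → -∞.
Rewrite the product as x^3 / e^(-2x) (an ∞/∞ form) and apply L'Hôpital, or use the standard hierarchy e^(2|x|) ≫ |x^3| as x → -∞.
The indeterminate product → 0, so the limit = 0.

Final answer: 0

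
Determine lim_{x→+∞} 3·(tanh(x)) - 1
Evaluate the dominant behaviour as x → +∞; each term tends to a finite value or vanishes.
Limit = 2.

Final answer: 2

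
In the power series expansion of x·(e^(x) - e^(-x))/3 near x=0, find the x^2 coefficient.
Expand to order 2: x·(e^(x) - e^(-x))/3 = 2·x^2/3 + O(x^3).
The coefficient of x^2 is 2/3.

Final answer: 2/3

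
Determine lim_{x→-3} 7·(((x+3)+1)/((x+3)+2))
Direct substitution at x = -3 gives 7/2.

Final answer: 7/2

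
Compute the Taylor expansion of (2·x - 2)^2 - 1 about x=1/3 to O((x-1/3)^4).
7/9 - 16·(x - 1/3)/3 + 4·(x - 1/3)^2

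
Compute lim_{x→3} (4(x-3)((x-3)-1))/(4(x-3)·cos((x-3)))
Both numerator and denominator → 0 as x → 3; this is a 0/0 indeterminate form.
Expand each to leading order near x = 3: numerator ~ -4·(x - 3), denominator ~ 4·(x - 3).
The limit of the ratio is -1.

Final answer: -1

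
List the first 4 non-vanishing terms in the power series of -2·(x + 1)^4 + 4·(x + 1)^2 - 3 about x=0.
-2·x^4 - 8·x^3 - 8·x^2 - 1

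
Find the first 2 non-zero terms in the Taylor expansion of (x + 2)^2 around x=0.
4·x + 4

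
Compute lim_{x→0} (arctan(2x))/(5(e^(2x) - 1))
Both numerator and denominator → 0 as x → 0; this is a 0/0 indeterminate form.
Expand each to leading order near x = 0: numerator ~ 2·x, denominator ~ 10·x.
The limit of the ratio is 1/5.

Final answer: 1/5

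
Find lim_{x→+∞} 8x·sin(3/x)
As x → +∞: let u = 3/x → 0⁺; then 8·x·sin(3/x) = 8·3·sin(u)/u → 8·3·1 = 24.
Limit = 24.

Final answer: 24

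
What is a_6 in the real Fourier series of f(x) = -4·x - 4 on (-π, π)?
a_6 = (1/π) ∫_{-π}^{π} f(x)·cos(6x) dx.
Evaluate the integral (use parity and integration by parts as needed): a_6 = 0.

Final answer: 0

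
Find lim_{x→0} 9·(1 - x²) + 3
Direct substitution at x = 0 gives 12.

Final answer: 12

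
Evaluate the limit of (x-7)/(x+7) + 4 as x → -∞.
Evaluate the dominant behaviour as x → -∞; each term tends to a finite value or vanishes.
Limit = 5.

Final answer: 5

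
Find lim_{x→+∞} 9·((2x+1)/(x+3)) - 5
Evaluate the dominant behaviour as x → +∞; each term tends to a finite value or vanishes.
Limit = 13.

Final answer: 13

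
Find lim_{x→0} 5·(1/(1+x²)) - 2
Direct substitution at x = 0 gives 3.

Final answer: 3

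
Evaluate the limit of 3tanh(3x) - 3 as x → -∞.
Evaluate the dominant behaviour as x → -∞; each term tends to a finite value or vanishes.
Limit = -6.

Final answer: -6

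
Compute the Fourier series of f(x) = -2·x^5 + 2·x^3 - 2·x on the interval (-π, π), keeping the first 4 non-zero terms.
(-508 - 4·π^4 + 84·π^2)·sin(x) + (-12·π^2 + 20 + 2·π^4)·sin(2·x) + (-4·π^4/3 - 340/81 + 116·π^2/27)·sin(3·x) + (-9·π^2/4 + 59/32 + π^4)·sin(4·x)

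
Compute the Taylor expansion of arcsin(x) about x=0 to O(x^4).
x^3/6 + x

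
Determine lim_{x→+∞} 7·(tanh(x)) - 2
Evaluate the dominant behaviour as x → +∞; each term tends to a finite value or vanishes.
Limit = 5.

Final answer: 5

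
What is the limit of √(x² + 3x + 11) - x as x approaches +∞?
As x → +∞: multiply by the conjugate to get (3x+11)/(√(x²+3x+11)+x); the denominator ~ 2x, so the limit is 3/2.
Limit = 3/2.

Final answer: 3/2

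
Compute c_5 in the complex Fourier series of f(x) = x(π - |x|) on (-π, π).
Compute the real Fourier coefficients first: a_5 = 0, b_5 = 8/(125·π).
Then c_5 = (a_5 − i·b_5)/2 = -4·i/(125·π).

Final answer: -4·i/(125·π)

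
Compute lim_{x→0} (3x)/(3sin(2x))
Both numerator and denominator → 0 as x → 0; this is a 0/0 indeterminate form.
Expand each to leading order near x = 0: numerator ~ 3·x, denominator ~ 6·x.
The limit of the ratio is 1/2.

Final answer: 1/2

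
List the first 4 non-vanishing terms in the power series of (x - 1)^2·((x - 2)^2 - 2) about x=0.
-6·x^3 + 11·x^2 - 8·x + 2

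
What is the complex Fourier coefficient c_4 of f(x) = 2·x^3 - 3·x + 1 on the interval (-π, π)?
Compute the real Fourier coefficients first: a_4 = 0, b_4 = 15/8 - π^2.
Then c_4 = (a_4 − i·b_4)/2 = -15·i/16 + i·π^2/2.

Final answer: -15·i/16 + i·π^2/2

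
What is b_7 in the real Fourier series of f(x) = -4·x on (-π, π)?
b_7 = (1/π) ∫_{-π}^{π} f(x)·sin(7x) dx.
Evaluate the integral (use parity and integration by parts as needed): b_7 = -8/7.

Final answer: -8/7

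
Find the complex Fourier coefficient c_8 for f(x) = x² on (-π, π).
Compute the real Fourier coefficients first: a_8 = 1/16, b_8 = 0.
Then c_8 = (a_8 − i·b_8)/2 = 1/32.

Final answer: 1/32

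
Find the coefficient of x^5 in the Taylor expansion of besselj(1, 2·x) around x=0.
Expand to order 5: besselj(1, 2·x) = x^5/12 - x^3/2 + x + O(x^6).
The coefficient of x^5 is 1/12.

Final answer: 1/12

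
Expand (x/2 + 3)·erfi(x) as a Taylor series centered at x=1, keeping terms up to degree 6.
7·erfi(1)/2 + (√(π)·erfi(1) + 14·e)·(x - 1)/(2·√(π)) + 8·e·(x - 1)^2/√(π) + 8·e·(x - 1)^3/√(π) + 41·e·(x - 1)^4/(6·√(π)) + 79·e·(x - 1)^5/(15·√(π)) + 11·e·(x - 1)^6/(3·√(π))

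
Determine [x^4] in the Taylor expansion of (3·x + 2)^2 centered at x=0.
Expand to order 4: (3·x + 2)^2 = 9·x^2 + 12·x + 4 + O(x^5).
The coefficient of x^4 is 0.

Final answer: 0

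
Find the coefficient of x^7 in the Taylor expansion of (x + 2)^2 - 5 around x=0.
Expand to order 7: (x + 2)^2 - 5 = x^2 + 4·x - 1 + O(x^8).
The coefficient of x^7 is 0.

Final answer: 0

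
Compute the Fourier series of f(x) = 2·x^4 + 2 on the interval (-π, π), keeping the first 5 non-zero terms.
(96 - 16·π^2)·cos(x) + (-6 + 4·π^2)·cos(2·x) + (32/27 - 16·π^2/9)·cos(3·x) + (-3/8 + π^2)·cos(4·x) + 2 + 2·π^4/5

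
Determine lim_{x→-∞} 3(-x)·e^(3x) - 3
The product is a 0·∞ indeterminate form at x → -∞.
Rewrite the product as 3(-x) / e^(-3x) (an ∞/∞ form) and apply L'Hôpital, or use the standard hierarchy e^(3|x|) ≫ |(-x)| as x → -∞.
The indeterminate product → 0, so the limit = -3.

Final answer: -3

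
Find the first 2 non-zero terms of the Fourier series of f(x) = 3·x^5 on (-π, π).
(-120·π^2 + 6·π^4 + 720)·sin(x) + (-3·π^4 - 45/2 + 15·π^2)·sin(2·x)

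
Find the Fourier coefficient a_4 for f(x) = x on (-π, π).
a_4 = (1/π) ∫_{-π}^{π} f(x)·cos(4x) dx.
Evaluate the integral (use parity and integration by parts as needed): a_4 = 0.

Final answer: 0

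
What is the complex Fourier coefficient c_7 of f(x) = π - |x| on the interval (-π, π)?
Compute the real Fourier coefficients first: a_7 = 4/(49·π), b_7 = 0.
Then c_7 = (a_7 − i·b_7)/2 = 2/(49·π).

Final answer: 2/(49·π)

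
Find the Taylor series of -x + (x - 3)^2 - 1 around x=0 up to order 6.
x^2 - 7·x + 8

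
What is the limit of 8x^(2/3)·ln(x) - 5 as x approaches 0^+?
The product is a 0·∞ indeterminate form at x → 0⁺.
Rewrite the product as 8·ln(x) / x^(-2/3) and apply L'Hôpital, or use the standard hierarchy x^(-2/3) ≫ |ln x| as x → 0⁺.
The indeterminate product → 0, so the limit = -5.

Final answer: -5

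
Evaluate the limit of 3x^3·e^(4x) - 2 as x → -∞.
The product is a 0·∞ indeterminate form at x → -∞.
Rewrite the product as 3x^3 / e^(-4x) (an ∞/∞ form) and apply L'Hôpital, or use the standard hierarchy e^(4|x|) ≫ |x^3| as x → -∞.
The indeterminate product → 0, so the limit = -2.

Final answer: -2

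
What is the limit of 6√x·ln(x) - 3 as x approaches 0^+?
The product is a 0·∞ indeterminate form at x → 0⁺.
Rewrite the product as 6·ln(x) / x^(-1/2) and apply L'Hôpital, or use the standard hierarchy x^(-1/2) ≫ |ln x| as x → 0⁺.
The indeterminate product → 0, so the limit = -3.

Final answer: -3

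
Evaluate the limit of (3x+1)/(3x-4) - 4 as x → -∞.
Evaluate the dominant behaviour as x → -∞; each term tends to a finite value or vanishes.
Limit = -3.

Final answer: -3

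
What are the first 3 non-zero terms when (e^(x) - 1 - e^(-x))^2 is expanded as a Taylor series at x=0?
4·x^2 - 4·x + 1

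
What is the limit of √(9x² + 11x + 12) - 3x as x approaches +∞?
As x → +∞: multiply by the conjugate to get (11x+12)/(√(9x²+11x+12)+3x); the denominator ~ 6x, so the limit is 11/6.
Limit = 11/6.

Final answer: 11/6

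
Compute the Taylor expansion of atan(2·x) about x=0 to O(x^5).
-8·x^3/3 + 2·x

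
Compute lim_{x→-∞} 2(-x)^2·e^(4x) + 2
The product is a 0·∞ indeterminate form at x → -∞.
Rewrite the product as 2(-x)^2 / e^(-4x) (an ∞/∞ form) and apply L'Hôpital, or use the standard hierarchy e^(4|x|) ≫ |(-x)^2| as x → -∞.
The indeterminate product → 0, so the limit = 2.

Final answer: 2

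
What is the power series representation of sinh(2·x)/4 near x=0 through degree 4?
x^3/3 + x/2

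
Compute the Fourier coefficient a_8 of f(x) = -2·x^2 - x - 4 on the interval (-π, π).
a_8 = (1/π) ∫_{-π}^{π} f(x)·cos(8x) dx.
Evaluate the integral (use parity and integration by parts as needed): a_8 = -1/8.

Final answer: -1/8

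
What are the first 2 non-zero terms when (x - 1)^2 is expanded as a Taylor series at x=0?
1 - 2·x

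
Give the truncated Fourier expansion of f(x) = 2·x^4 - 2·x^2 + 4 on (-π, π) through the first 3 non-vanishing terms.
(104 - 16·π^2)·cos(x) + (-8 + 4·π^2)·cos(2·x) - 2·π^2/3 + 4 + 2·π^4/5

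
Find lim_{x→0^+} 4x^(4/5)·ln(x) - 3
The product is a 0·∞ indeterminate form at x → 0⁺.
Rewrite the product as 4·ln(x) / x^(-4/5) and apply L'Hôpital, or use the standard hierarchy x^(-4/5) ≫ |ln x| as x → 0⁺.
The indeterminate product → 0, so the limit = -3.

Final answer: -3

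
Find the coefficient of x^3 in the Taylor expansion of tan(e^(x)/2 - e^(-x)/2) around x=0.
1/2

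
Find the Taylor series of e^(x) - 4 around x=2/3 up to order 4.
-4 + e^(2/3) + e^(2/3)·(x - 2/3) + e^(2/3)·(x - 2/3)^2/2 + e^(2/3)·(x - 2/3)^3/6 + e^(2/3)·(x - 2/3)^4/24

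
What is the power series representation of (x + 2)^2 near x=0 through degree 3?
x^2 + 4·x + 4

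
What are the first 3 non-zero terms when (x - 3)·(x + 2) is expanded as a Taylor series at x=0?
x^2 - x - 6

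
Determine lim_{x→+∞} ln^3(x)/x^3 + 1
The quotient is an ∞/∞ indeterminate form as x → +∞.
The polynomial denominator x^3 dominates the logarithmic numerator (any positive power of x ≫ ln^3(x) as x → ∞), so the quotient → 0.
Adding the constant: 0 + 1 = 1. Limit = 1.

Final answer: 1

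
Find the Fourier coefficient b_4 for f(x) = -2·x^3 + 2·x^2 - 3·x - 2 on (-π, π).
b_4 = (1/π) ∫_{-π}^{π} f(x)·sin(4x) dx.
Evaluate the integral (use parity and integration by parts as needed): b_4 = 9/8 + π^2.

Final answer: 9/8 + π^2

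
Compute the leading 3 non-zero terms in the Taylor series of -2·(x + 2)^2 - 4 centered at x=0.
-2·x^2 - 8·x - 12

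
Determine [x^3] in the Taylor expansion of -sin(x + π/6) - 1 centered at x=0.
Expand to order 3: -sin(x + π/6) - 1 = √(3)·x^3/12 + x^2/4 - √(3)·x/2 - 3/2 + O(x^4).
The coefficient of x^3 is √(3)/12.

Final answer: √(3)/12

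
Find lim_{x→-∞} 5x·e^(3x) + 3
The product is a 0·∞ indeterminate form at x → -∞.
Rewrite the product as 5x / e^(-3x) (an ∞/∞ form) and apply L'Hôpital, or use the standard hierarchy e^(3|x|) ≫ |x| as x → -∞.
The indeterminate product → 0, so the limit = 3.

Final answer: 3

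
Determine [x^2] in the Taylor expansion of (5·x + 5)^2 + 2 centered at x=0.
Expand to order 2: (5·x + 5)^2 + 2 = 25·x^2 + 50·x + 27 + O(x^3).
The coefficient of x^2 is 25.

Final answer: 25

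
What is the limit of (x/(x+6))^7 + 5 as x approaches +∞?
As x → +∞: x/(x+6) = 1/(1 + 6/x) → 1, and the 7th power of a limit-1 base also → 1; with the additive constant, 1 + 5 = 6.
Limit = 6.

Final answer: 6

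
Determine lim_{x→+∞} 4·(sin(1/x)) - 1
Evaluate the dominant behaviour as x → +∞; each term tends to a finite value or vanishes.
Limit = -1.

Final answer: -1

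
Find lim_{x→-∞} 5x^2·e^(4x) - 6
The product is a 0·∞ indeterminate form at x → -∞.
Rewrite the product as 5x^2 / e^(-4x) (an ∞/∞ form) and apply L'Hôpital, or use the standard hierarchy e^(4|x|) ≫ |x^2| as x → -∞.
The indeterminate product → 0, so the limit = -6.

Final answer: -6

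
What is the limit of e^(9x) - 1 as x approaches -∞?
Evaluate the dominant behaviour as x → -∞; each term tends to a finite value or vanishes.
Limit = -1.

Final answer: -1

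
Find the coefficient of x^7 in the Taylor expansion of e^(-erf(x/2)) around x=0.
-19/(2880·π^(3/2)) - 1/(5040·π^(7/2)) + 1/(288·π^(5/2)) + 1/(2688·√(π))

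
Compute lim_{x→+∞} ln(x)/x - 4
The quotient is an ∞/∞ indeterminate form as x → +∞.
The polynomial denominator x dominates the logarithmic numerator (any positive power of x ≫ ln(x) as x → ∞), so the quotient → 0.
Adding the constant: 0 - 4 = -4. Limit = -4.

Final answer: -4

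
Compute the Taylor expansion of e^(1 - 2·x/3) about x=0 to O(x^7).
4·e·x^6/32805 - 4·e·x^5/3645 + 2·e·x^4/243 - 4·e·x^3/81 + 2·e·x^2/9 - 2·e·x/3 + e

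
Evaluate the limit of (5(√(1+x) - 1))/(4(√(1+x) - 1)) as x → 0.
Both numerator and denominator → 0 as x → 0; this is a 0/0 indeterminate form.
Expand each to leading order near x = 0: numerator ~ 5·x/2, denominator ~ 2·x.
The limit of the ratio is 5/4.

Final answer: 5/4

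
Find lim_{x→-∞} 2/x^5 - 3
Evaluate the dominant behaviour as x → -∞; each term tends to a finite value or vanishes.
Limit = -3.

Final answer: -3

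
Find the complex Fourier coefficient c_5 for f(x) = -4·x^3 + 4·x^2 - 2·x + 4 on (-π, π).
Compute the real Fourier coefficients first: a_5 = -16/25, b_5 = -8·π^2/5 - 52/125.
Then c_5 = (a_5 − i·b_5)/2 = -8/25 + 26·i/125 + 4·i·π^2/5.

Final answer: -8/25 + 26·i/125 + 4·i·π^2/5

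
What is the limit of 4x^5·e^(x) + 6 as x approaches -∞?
The product is a 0·∞ indeterminate form at x → -∞.
Rewrite the product as 4x^5 / e^(-x) (an ∞/∞ form) and apply L'Hôpital, or use the standard hierarchy e^(|x|) ≫ |x^5| as x → -∞.
The indeterminate product → 0, so the limit = 6.

Final answer: 6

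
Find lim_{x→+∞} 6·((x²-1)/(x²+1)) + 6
Evaluate the dominant behaviour as x → +∞; each term tends to a finite value or vanishes.
Limit = 12.

Final answer: 12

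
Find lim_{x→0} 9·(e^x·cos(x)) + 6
Direct substitution at x = 0 gives 15.

Final answer: 15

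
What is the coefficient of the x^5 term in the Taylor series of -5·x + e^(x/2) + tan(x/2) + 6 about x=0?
Expand to order 5: -5·x + e^(x/2) + tan(x/2) + 6 = 17·x^5/3840 + x^4/384 + x^3/16 + x^2/8 - 4·x + 7 + O(x^6).
The coefficient of x^5 is 17/3840.

Final answer: 17/3840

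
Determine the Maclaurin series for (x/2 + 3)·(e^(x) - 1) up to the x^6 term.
x^6/120 + 11·x^5/240 + 5·x^4/24 + 3·x^3/4 + 2·x^2 + 3·x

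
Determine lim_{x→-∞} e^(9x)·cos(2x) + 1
Evaluate the dominant behaviour as x → -∞; each term tends to a finite value or vanishes.
Limit = 1.

Final answer: 1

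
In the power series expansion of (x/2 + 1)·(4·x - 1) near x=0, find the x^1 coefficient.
Expand to order 1: (x/2 + 1)·(4·x - 1) = 7·x/2 - 1 + O(x^2).
The coefficient of x^1 is 7/2.

Final answer: 7/2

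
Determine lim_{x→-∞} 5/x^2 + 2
Evaluate the dominant behaviour as x → -∞; each term tends to a finite value or vanishes.
Limit = 2.

Final answer: 2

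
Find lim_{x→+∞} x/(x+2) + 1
Evaluate the dominant behaviour as x → +∞; each term tends to a finite value or vanishes.
Limit = 2.

Final answer: 2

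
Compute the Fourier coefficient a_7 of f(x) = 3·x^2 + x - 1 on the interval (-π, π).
a_7 = (1/π) ∫_{-π}^{π} f(x)·cos(7x) dx.
Evaluate the integral (use parity and integration by parts as needed): a_7 = -12/49.

Final answer: -12/49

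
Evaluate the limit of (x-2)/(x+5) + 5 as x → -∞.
Evaluate the dominant behaviour as x → -∞; each term tends to a finite value or vanishes.
Limit = 6.

Final answer: 6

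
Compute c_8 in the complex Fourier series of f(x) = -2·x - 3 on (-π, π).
Compute the real Fourier coefficients first: a_8 = 0, b_8 = 1/2.
Then c_8 = (a_8 − i·b_8)/2 = -i/4.

Final answer: -i/4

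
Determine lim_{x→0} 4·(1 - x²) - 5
Direct substitution at x = 0 gives -1.

Final answer: -1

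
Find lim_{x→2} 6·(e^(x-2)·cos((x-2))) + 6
Direct substitution at x = 2 gives 12.

Final answer: 12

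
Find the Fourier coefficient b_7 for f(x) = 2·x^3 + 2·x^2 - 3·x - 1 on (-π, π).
b_7 = (1/π) ∫_{-π}^{π} f(x)·sin(7x) dx.
Evaluate the integral (use parity and integration by parts as needed): b_7 = -318/343 + 4·π^2/7.

Final answer: -318/343 + 4·π^2/7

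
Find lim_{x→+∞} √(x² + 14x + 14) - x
This is an ∞ − ∞ indeterminate form.
Multiply and divide by the conjugate √(x²+14x + 14) + x; the x² terms cancel, leaving (14x + 14)/(√(x²+14x + 14)+x) → 14/2 = 7.
Limit = 7.

Final answer: 7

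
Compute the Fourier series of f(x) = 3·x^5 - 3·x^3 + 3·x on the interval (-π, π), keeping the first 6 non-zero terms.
(-126·π^2 + 6·π^4 + 762)·sin(x) + (-3·π^4 - 30 + 18·π^2)·sin(2·x) + (-58·π^2/9 + 170/27 + 2·π^4)·sin(3·x) + (-3·π^4/2 - 177/64 + 27·π^2/8)·sin(4·x) + (-54·π^2/25 + 1074/625 + 6·π^4/5)·sin(5·x) + (-π^4 - 34/27 + 14·π^2/9)·sin(6·x)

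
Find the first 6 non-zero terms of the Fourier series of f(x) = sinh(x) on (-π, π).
sin(x)·sinh(π)/π - 4·sin(2·x)·sinh(π)/(5·π) + 3·sin(3·x)·sinh(π)/(5·π) - 8·sin(4·x)·sinh(π)/(17·π) + 5·sin(5·x)·sinh(π)/(13·π) - 12·sin(6·x)·sinh(π)/(37·π)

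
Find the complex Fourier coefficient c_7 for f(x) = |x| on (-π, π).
Compute the real Fourier coefficients first: a_7 = -4/(49·π), b_7 = 0.
Then c_7 = (a_7 − i·b_7)/2 = -2/(49·π).

Final answer: -2/(49·π)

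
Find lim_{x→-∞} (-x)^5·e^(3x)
This is a 0·∞ indeterminate form at x → -∞.
Rewrite the product as (-x)^5 / e^(-3x) (an ∞/∞ form) and apply L'Hôpital, or use the standard hierarchy e^(3|x|) ≫ |(-x)^5| as x → -∞.
The indeterminate product → 0, so the limit = 0.

Final answer: 0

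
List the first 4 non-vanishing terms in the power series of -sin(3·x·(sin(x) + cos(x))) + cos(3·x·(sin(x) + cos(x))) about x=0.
-3·x^3 - 15·x^2/2 - 3·x + 1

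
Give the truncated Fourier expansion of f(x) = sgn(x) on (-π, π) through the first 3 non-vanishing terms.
4·sin(x)/π + 4·sin(3·x)/(3·π) + 4·sin(5·x)/(5·π)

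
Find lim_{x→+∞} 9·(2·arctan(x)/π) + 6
Evaluate the dominant behaviour as x → +∞; each term tends to a finite value or vanishes.
Limit = 15.

Final answer: 15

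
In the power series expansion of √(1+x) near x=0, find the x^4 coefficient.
Expand to order 4: √(1+x) = -5·x^4/128 + x^3/16 - x^2/8 + x/2 + 1 + O(x^5).
The coefficient of x^4 is -5/128.

Final answer: -5/128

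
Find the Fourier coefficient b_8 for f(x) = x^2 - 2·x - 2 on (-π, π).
b_8 = (1/π) ∫_{-π}^{π} f(x)·sin(8x) dx.
Evaluate the integral (use parity and integration by parts as needed): b_8 = 1/2.

Final answer: 1/2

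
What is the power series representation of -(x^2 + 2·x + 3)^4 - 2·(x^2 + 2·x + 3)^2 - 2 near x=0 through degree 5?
-104·x^5 - 216·x^4 - 320·x^3 - 344·x^2 - 240·x - 101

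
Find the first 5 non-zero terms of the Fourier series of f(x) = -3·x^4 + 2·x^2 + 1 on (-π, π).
(-152 + 24·π^2)·cos(x) + (11 - 6·π^2)·cos(2·x) + (-8/3 + 8·π^2/3)·cos(3·x) + (17/16 - 3·π^2/2)·cos(4·x) - 3·π^4/5 + 1 + 2·π^2/3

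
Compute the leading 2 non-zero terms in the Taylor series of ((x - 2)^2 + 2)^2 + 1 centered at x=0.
37 - 48·x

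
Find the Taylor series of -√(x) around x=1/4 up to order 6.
-1/2 - (x - 1/4) + (x - 1/4)^2 - 2·(x - 1/4)^3 + 5·(x - 1/4)^4 - 14·(x - 1/4)^5 + 42·(x - 1/4)^6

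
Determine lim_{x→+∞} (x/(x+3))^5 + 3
As x → +∞: x/(x+3) = 1/(1 + 3/x) → 1, and the 5th power of a limit-1 base also → 1; with the additive constant, 1 + 3 = 4.
Limit = 4.

Final answer: 4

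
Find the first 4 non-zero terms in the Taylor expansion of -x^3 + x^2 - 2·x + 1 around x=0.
-x^3 + x^2 - 2·x + 1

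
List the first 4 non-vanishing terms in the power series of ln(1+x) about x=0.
-x^4/4 + x^3/3 - x^2/2 + x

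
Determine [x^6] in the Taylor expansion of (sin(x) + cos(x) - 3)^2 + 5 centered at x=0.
Expand to order 6: (sin(x) + cos(x) - 3)^2 + 5 = x^6/120 + 13·x^5/60 - x^4/4 - x^3/3 + 3·x^2 - 4·x + 9 + O(x^7).
The coefficient of x^6 is 1/120.

Final answer: 1/120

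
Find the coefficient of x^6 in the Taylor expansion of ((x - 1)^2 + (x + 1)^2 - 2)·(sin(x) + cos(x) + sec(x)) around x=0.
Expand to order 6: ((x - 1)^2 + (x + 1)^2 - 2)·(sin(x) + cos(x) + sec(x)) = x^6/2 - x^5/3 + 2·x^3 + 4·x^2 + O(x^7).
The coefficient of x^6 is 1/2.

Final answer: 1/2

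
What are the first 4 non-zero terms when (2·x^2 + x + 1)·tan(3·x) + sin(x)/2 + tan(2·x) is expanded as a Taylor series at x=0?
9·x^4 + 211·x^3/12 + 3·x^2 + 11·x/2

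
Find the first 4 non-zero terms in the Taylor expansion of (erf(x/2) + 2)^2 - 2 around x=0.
-x^3/(3·√(π)) + x^2/π + 4·x/√(π) + 2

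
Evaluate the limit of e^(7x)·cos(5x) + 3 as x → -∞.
Evaluate the dominant behaviour as x → -∞; each term tends to a finite value or vanishes.
Limit = 3.

Final answer: 3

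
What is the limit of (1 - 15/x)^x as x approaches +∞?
As x → +∞: this is the defining limit (1 - 15/x)^x → e^(-15).
Limit = e^(-15).

Final answer: e^(-15)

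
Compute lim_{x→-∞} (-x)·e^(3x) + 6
The product is a 0·∞ indeterminate form at x → -∞.
Rewrite the product as (-x) / e^(-3x) (an ∞/∞ form) and apply L'Hôpital, or use the standard hierarchy e^(3|x|) ≫ |(-x)| as x → -∞.
The indeterminate product → 0, so the limit = 6.

Final answer: 6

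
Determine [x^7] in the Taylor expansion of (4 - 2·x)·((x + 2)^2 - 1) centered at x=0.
Expand to order 7: (4 - 2·x)·((x + 2)^2 - 1) = -2·x^3 - 4·x^2 + 10·x + 12 + O(x^8).
The coefficient of x^7 is 0.

Final answer: 0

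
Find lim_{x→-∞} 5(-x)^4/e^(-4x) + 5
The quotient is an ∞/∞ indeterminate form as x → -∞.
Compare growth rates of the dominant terms (exponentials ≫ polynomials ≫ logarithms), or apply L'Hôpital's rule; the quotient → 0.
Adding the constant: 0 + 5 = 5. Limit = 5.

Final answer: 5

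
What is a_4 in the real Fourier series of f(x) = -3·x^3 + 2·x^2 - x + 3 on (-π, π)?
a_4 = (1/π) ∫_{-π}^{π} f(x)·cos(4x) dx.
Evaluate the integral (use parity and integration by parts as needed): a_4 = 1/2.

Final answer: 1/2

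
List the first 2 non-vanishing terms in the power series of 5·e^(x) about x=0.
5·x + 5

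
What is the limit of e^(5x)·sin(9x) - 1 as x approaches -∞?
Evaluate the dominant behaviour as x → -∞; each term tends to a finite value or vanishes.
Limit = -1.

Final answer: -1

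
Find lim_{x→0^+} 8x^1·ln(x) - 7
The product is a 0·∞ indeterminate form at x → 0⁺.
Rewrite the product as 8·ln(x) / x^(-1) and apply L'Hôpital, or use the standard hierarchy x^(-1) ≫ |ln x| as x → 0⁺.
The indeterminate product → 0, so the limit = -7.

Final answer: -7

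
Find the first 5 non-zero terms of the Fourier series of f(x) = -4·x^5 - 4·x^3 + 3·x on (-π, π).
(-906 - 8·π^4 + 152·π^2)·sin(x) + (-16·π^2 + 21 + 4·π^4)·sin(2·x) + (-8·π^4/3 - 14/81 + 88·π^2/27)·sin(3·x) + (-π^2/2 - 21/16 + 2·π^4)·sin(4·x) + (-8·π^4/5 - 8·π^2/25 + 798/625)·sin(5·x)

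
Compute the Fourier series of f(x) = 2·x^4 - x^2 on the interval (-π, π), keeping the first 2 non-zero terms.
(100 - 16·π^2)·cos(x) - π^2/3 + 2·π^4/5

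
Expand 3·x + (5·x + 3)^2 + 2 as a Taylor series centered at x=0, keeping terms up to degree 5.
25·x^2 + 33·x + 11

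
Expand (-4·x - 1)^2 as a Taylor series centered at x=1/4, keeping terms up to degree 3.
4 + 16·(x - 1/4) + 16·(x - 1/4)^2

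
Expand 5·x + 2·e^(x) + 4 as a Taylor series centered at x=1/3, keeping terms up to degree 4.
2·e^(1/3) + 17/3 + (2·e^(1/3) + 5)·(x - 1/3) + e^(1/3)·(x - 1/3)^2 + e^(1/3)·(x - 1/3)^3/3 + e^(1/3)·(x - 1/3)^4/12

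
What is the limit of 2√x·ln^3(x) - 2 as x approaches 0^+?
The product is a 0·∞ indeterminate form at x → 0⁺.
Rewrite the product as 2·ln^3(x) / x^(-1/2) and apply L'Hôpital, or use the standard hierarchy x^(-1/2) ≫ |ln x|^3 as x → 0⁺.
The indeterminate product → 0, so the limit = -2.

Final answer: -2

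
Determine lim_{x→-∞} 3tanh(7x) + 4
Evaluate the dominant behaviour as x → -∞; each term tends to a finite value or vanishes.
Limit = 1.

Final answer: 1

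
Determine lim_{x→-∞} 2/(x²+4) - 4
Evaluate the dominant behaviour as x → -∞; each term tends to a finite value or vanishes.
Limit = -4.

Final answer: -4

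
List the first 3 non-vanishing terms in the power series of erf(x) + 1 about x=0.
-2·x^3/(3·√(π)) + 2·x/√(π) + 1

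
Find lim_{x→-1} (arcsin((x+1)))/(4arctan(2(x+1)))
Both numerator and denominator → 0 as x → -1; this is a 0/0 indeterminate form.
Expand each to leading order near x = -1: numerator ~ (x + 1), denominator ~ 8·(x + 1).
The limit of the ratio is 1/8.

Final answer: 1/8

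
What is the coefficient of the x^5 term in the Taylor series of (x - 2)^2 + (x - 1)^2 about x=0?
Expand to order 5: (x - 2)^2 + (x - 1)^2 = 2·x^2 - 6·x + 5 + O(x^6).
The coefficient of x^5 is 0.

Final answer: 0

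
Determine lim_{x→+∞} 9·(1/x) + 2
Evaluate the dominant behaviour as x → +∞; each term tends to a finite value or vanishes.
Limit = 2.

Final answer: 2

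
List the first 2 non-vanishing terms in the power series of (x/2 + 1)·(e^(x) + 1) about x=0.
2·x + 2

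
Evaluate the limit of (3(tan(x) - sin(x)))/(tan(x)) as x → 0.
Both numerator and denominator → 0 as x → 0; this is a 0/0 indeterminate form.
Expand each to leading order near x = 0: numerator ~ 3·x^3/2, denominator ~ x.
The limit of the ratio is 0.

Final answer: 0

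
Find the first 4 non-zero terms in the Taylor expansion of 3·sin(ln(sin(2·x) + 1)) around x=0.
-76·x^5/5 + 8·x^4 - 6·x^2 + 6·x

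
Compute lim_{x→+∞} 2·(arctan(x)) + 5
Evaluate the dominant behaviour as x → +∞; each term tends to a finite value or vanishes.
Limit = π + 5.

Final answer: π + 5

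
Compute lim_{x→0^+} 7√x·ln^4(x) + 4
The product is a 0·∞ indeterminate form at x → 0⁺.
Rewrite the product as 7·ln^4(x) / x^(-1/2) and apply L'Hôpital, or use the standard hierarchy x^(-1/2) ≫ |ln x|^4 as x → 0⁺.
The indeterminate product → 0, so the limit = 4.

Final answer: 4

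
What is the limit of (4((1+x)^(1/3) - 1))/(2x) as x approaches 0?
Both numerator and denominator → 0 as x → 0; this is a 0/0 indeterminate form.
Expand each to leading order near x = 0: numerator ~ 4·x/3, denominator ~ 2·x.
The limit of the ratio is 2/3.

Final answer: 2/3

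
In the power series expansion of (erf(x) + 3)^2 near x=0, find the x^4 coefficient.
Expand to order 4: (erf(x) + 3)^2 = -8·x^4/(3·π) - 4·x^3/√(π) + 4·x^2/π + 12·x/√(π) + 9 + O(x^5).
The coefficient of x^4 is -8/(3·π).

Final answer: -8/(3·π)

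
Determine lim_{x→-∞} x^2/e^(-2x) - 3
The quotient is an ∞/∞ indeterminate form as x → -∞.
Compare growth rates of the dominant terms (exponentials ≫ polynomials ≫ logarithms), or apply L'Hôpital's rule; the quotient → 0.
Adding the constant: 0 - 3 = -3. Limit = -3.

Final answer: -3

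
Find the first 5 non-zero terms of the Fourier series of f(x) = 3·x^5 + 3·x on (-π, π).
(-120·π^2 + 6·π^4 + 726)·sin(x) + (-3·π^4 - 51/2 + 15·π^2)·sin(2·x) + (-40·π^2/9 + 134/27 + 2·π^4)·sin(3·x) + (-3·π^4/2 - 141/64 + 15·π^2/8)·sin(4·x) + (-24·π^2/25 + 894/625 + 6·π^4/5)·sin(5·x)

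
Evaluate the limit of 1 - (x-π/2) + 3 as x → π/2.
Direct substitution at x = π/2 gives 4.

Final answer: 4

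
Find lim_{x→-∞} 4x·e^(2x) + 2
The product is a 0·∞ indeterminate form at x → -∞.
Rewrite the product as 4x / e^(-2x) (an ∞/∞ form) and apply L'Hôpital, or use the standard hierarchy e^(2|x|) ≫ |x| as x → -∞.
The indeterminate product → 0, so the limit = 2.

Final answer: 2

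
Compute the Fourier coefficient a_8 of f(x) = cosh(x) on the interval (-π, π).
a_8 = (1/π) ∫_{-π}^{π} f(x)·cos(8x) dx.
Evaluate the integral (use parity and integration by parts as needed): a_8 = 2·sinh(π)/(65·π).

Final answer: 2·sinh(π)/(65·π)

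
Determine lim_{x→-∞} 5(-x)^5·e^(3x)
This is a 0·∞ indeterminate form at x → -∞.
Rewrite the product as 5(-x)^5 / e^(-3x) (an ∞/∞ form) and apply L'Hôpital, or use the standard hierarchy e^(3|x|) ≫ |(-x)^5| as x → -∞.
The indeterminate product → 0, so the limit = 0.

Final answer: 0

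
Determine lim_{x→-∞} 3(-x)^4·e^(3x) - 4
The product is a 0·∞ indeterminate form at x → -∞.
Rewrite the product as 3(-x)^4 / e^(-3x) (an ∞/∞ form) and apply L'Hôpital, or use the standard hierarchy e^(3|x|) ≫ |(-x)^4| as x → -∞.
The indeterminate product → 0, so the limit = -4.

Final answer: -4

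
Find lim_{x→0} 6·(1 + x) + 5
Direct substitution at x = 0 gives 11.

Final answer: 11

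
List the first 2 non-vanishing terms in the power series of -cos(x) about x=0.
x^2/2 - 1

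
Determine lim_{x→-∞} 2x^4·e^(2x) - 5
The product is a 0·∞ indeterminate form at x → -∞.
Rewrite the product as 2x^4 / e^(-2x) (an ∞/∞ form) and apply L'Hôpital, or use the standard hierarchy e^(2|x|) ≫ |x^4| as x → -∞.
The indeterminate product → 0, so the limit = -5.

Final answer: -5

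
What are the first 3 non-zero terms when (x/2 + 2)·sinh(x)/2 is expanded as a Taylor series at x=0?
x^3/6 + x^2/4 + x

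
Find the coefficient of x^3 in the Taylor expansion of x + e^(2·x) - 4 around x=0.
Expand to order 3: x + e^(2·x) - 4 = 4·x^3/3 + 2·x^2 + 3·x - 3 + O(x^4).
The coefficient of x^3 is 4/3.

Final answer: 4/3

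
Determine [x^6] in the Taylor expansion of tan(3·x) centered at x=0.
Expand to order 6: tan(3·x) = 162·x^5/5 + 9·x^3 + 3·x + O(x^7).
The coefficient of x^6 is 0.

Final answer: 0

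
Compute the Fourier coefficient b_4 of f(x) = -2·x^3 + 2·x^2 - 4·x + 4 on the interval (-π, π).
b_4 = (1/π) ∫_{-π}^{π} f(x)·sin(4x) dx.
Evaluate the integral (use parity and integration by parts as needed): b_4 = 13/8 + π^2.

Final answer: 13/8 + π^2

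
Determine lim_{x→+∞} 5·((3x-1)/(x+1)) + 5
Evaluate the dominant behaviour as x → +∞; each term tends to a finite value or vanishes.
Limit = 20.

Final answer: 20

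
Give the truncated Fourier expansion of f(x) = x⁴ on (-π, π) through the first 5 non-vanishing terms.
(48 - 8·π^2)·cos(x) + (-3 + 2·π^2)·cos(2·x) + (16/27 - 8·π^2/9)·cos(3·x) + (-3/16 + π^2/2)·cos(4·x) + π^4/5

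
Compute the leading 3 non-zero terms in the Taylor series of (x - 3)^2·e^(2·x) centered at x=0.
7·x^2 + 12·x + 9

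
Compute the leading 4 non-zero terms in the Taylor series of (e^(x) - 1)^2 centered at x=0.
x^5/4 + 7·x^4/12 + x^3 + x^2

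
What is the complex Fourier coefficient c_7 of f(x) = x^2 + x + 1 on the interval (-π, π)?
Compute the real Fourier coefficients first: a_7 = -4/49, b_7 = 2/7.
Then c_7 = (a_7 − i·b_7)/2 = -2/49 - i/7.

Final answer: -2/49 - i/7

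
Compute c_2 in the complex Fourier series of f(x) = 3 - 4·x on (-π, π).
Compute the real Fourier coefficients first: a_2 = 0, b_2 = 4.
Then c_2 = (a_2 − i·b_2)/2 = -2·i.

Final answer: -2·i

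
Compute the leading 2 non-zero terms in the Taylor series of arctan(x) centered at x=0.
-x^3/3 + x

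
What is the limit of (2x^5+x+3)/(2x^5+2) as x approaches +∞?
This is an ∞/∞ indeterminate form as x → +∞.
Divide numerator and denominator by x^5 and let the lower-order terms vanish; the leading terms give 2/2 = 1.
Limit = 1.

Final answer: 1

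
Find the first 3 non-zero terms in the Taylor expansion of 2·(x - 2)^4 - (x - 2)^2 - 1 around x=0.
47·x^2 - 60·x + 27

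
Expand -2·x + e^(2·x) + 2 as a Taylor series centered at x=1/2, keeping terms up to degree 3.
1 + e + (-2 + 2·e)·(x - 1/2) + 2·e·(x - 1/2)^2 + 4·e·(x - 1/2)^3/3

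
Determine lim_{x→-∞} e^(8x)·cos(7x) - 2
Evaluate the dominant behaviour as x → -∞; each term tends to a finite value or vanishes.
Limit = -2.

Final answer: -2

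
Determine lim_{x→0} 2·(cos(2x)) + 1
Direct substitution at x = 0 gives 3.

Final answer: 3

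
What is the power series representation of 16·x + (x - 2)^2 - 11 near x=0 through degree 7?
x^2 + 12·x - 7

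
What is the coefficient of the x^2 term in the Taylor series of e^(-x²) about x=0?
Expand to order 2: e^(-x²) = 1 - x^2 + O(x^3).
The coefficient of x^2 is -1.

Final answer: -1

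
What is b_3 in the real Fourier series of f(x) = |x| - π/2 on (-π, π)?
b_3 = (1/π) ∫_{-π}^{π} f(x)·sin(3x) dx.
Evaluate the integral (use parity and integration by parts as needed): b_3 = 0.

Final answer: 0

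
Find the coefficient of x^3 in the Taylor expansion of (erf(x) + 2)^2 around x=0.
Expand to order 3: (erf(x) + 2)^2 = -8·x^3/(3·√(π)) + 4·x^2/π + 8·x/√(π) + 4 + O(x^4).
The coefficient of x^3 is -8/(3·√(π)).

Final answer: -8/(3·√(π))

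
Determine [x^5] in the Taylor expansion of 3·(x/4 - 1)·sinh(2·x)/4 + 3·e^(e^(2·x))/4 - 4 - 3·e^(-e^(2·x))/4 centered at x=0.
Expand to order 5: 3·(x/4 - 1)·sinh(2·x)/4 + 3·e^(e^(2·x))/4 - 4 - 3·e^(-e^(2·x))/4 = x^5·(-1/5 + 2·e^(-1)/5 + 52·e/5) + x^4·(-e^(-1)/2 + 1/4 + 15·e/2) + x^3·(-1 - e^(-1) + 5·e) + x^2·(3/8 + 3·e) + x·(-3/2 + 3·e^(-1)/2 + 3·e/2) - 4 - 3·e^(-1)/4 + 3·e/4 + O(x^6).
The coefficient of x^5 is -1/5 + 2·e^(-1)/5 + 52·e/5.

Final answer: -1/5 + 2·e^(-1)/5 + 52·e/5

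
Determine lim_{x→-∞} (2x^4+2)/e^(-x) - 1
The quotient is an ∞/∞ indeterminate form as x → -∞.
Compare growth rates of the dominant terms (exponentials ≫ polynomials ≫ logarithms), or apply L'Hôpital's rule; the quotient → 0.
Adding the constant: 0 - 1 = -1. Limit = -1.

Final answer: -1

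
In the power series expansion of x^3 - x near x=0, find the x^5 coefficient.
Expand to order 5: x^3 - x = x^3 - x + O(x^6).
The coefficient of x^5 is 0.

Final answer: 0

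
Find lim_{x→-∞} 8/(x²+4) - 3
Evaluate the dominant behaviour as x → -∞; each term tends to a finite value or vanishes.
Limit = -3.

Final answer: -3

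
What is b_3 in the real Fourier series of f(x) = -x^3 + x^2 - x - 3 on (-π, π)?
b_3 = (1/π) ∫_{-π}^{π} f(x)·sin(3x) dx.
Evaluate the integral (use parity and integration by parts as needed): b_3 = -2·π^2/3 - 2/9.

Final answer: -2·π^2/3 - 2/9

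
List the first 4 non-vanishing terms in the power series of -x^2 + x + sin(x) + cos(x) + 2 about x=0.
-x^3/6 - 3·x^2/2 + 2·x + 3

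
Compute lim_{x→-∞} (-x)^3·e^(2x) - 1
The product is a 0·∞ indeterminate form at x → -∞.
Rewrite the product as (-x)^3 / e^(-2x) (an ∞/∞ form) and apply L'Hôpital, or use the standard hierarchy e^(2|x|) ≫ |(-x)^3| as x → -∞.
The indeterminate product → 0, so the limit = -1.

Final answer: -1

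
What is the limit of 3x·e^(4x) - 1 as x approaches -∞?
The product is a 0·∞ indeterminate form at x → -∞.
Rewrite the product as 3x / e^(-4x) (an ∞/∞ form) and apply L'Hôpital, or use the standard hierarchy e^(4|x|) ≫ |x| as x → -∞.
The indeterminate product → 0, so the limit = -1.

Final answer: -1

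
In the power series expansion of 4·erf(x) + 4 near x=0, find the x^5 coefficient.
Expand to order 5: 4·erf(x) + 4 = 4·x^5/(5·√(π)) - 8·x^3/(3·√(π)) + 8·x/√(π) + 4 + O(x^6).
The coefficient of x^5 is 4/(5·√(π)).

Final answer: 4/(5·√(π))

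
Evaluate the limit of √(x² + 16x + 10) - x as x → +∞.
This is an ∞ − ∞ indeterminate form.
Multiply and divide by the conjugate √(x²+16x + 10) + x; the x² terms cancel, leaving (16x + 10)/(√(x²+16x + 10)+x) → 16/2 = 8.
Limit = 8.

Final answer: 8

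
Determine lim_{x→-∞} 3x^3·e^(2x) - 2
The product is a 0·∞ indeterminate form at x → -∞.
Rewrite the product as 3x^3 / e^(-2x) (an ∞/∞ form) and apply L'Hôpital, or use the standard hierarchy e^(2|x|) ≫ |x^3| as x → -∞.
The indeterminate product → 0, so the limit = -2.

Final answer: -2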